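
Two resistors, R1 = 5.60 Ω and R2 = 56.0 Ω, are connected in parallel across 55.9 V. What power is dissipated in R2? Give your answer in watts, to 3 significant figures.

55.8 W

Parallel branches share the same voltage; P = V²/R gives the branch power in one step.
P_R2 = V² / R2 = (55.9)² / 56.0 Ω = 55.80 W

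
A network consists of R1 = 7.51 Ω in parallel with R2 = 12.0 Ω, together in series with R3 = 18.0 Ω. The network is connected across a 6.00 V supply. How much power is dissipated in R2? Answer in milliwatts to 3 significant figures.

125 mW

Collapse the R1‖R2 pair into one equivalent R_p; then R_p and R3 form a series string.
R_p = (7.51×12.0)/(7.51+12.0) = 4.619 Ω
R_total = R_p + 18.0 = 4.619 + 18.0 = 22.62 Ω
I = V / R_total = 6.00 / 22.62 = 0.2653 A
Voltage across the parallel pair: V_p = I × R_p = 0.2653 × 4.619 = 1.225 V
R2 sits across V_p; its power is V_p²/R.
P_R2 = (1.225)² / 12.0 = 0.1251 W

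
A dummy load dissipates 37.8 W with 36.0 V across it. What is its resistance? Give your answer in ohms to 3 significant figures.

34.3 Ω

Rearranging the power relation for the two known quantities gives R = V² / P.
R = (36.0)² / 37.8 = 34.29 Ω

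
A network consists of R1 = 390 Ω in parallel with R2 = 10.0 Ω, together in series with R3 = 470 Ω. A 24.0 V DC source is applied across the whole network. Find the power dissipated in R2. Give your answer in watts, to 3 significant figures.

Reduce the parallel combination to a single R_p; the circuit then becomes R_p in series with the remaining resistor.
R_p = (390×10.0)/(390+10.0) = 9.750 Ω
R_total = R_p + 470 = 9.750 + 470 = 479.8 Ω
I = V / R_total = 24.0 / 479.8 = 0.05003 A
Voltage across the parallel pair: V_p = I × R_p = 0.05003 × 9.750 = 0.4878 V
R2 sits across V_p; its power is V_p²/R.
P_R2 = (0.4878)² / 10.0 = 0.02379 W

0.0238 W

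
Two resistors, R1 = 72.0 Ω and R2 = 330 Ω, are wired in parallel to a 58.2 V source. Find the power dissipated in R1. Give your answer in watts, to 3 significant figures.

47.0 W

Every branch has 58.2 V across it, so for R1 the power is simply V²/R.
P_R1 = V² / R1 = (58.2)² / 72.0 Ω = 47.05 W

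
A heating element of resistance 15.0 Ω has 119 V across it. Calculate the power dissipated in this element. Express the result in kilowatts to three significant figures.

0.944 kW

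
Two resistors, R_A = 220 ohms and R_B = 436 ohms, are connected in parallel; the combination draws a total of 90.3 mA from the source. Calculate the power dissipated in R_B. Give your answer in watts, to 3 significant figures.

Only the total current is stated, so first find the parallel equivalent to get the voltage across the combination.
1/R_eq = 1/220 + 1/436 ⇒ R_eq = 146.2 Ω
V = I_total × R_eq = 0.09030 × 146.2 = 13.20 V
P_R_B = V² / R_B = (13.20)² / 436 = 0.3999 W

0.400 W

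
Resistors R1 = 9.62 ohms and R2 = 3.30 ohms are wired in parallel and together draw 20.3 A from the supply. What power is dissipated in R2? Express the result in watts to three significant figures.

We need the common branch voltage; get it from I_total × R_eq, then P = V²/R for the branch.
1/R_eq = 1/9.62 + 1/3.30 ⇒ R_eq = 2.457 Ω
V = I_total × R_eq = 20.30 × 2.457 = 49.88 V
P_R2 = V² / R2 = (49.88)² / 3.30 = 753.9 W

754 W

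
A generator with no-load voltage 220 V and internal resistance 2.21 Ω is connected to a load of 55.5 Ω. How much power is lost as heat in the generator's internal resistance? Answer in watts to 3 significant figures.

The internal resistance carries the same current as the load; P_int = I²r.
I = ε / (r + R) = 220 / (2.21 + 55.5) = 3.812 A
P_int = I² r = (3.812)² × 2.21 = 32.12 W

32.1 W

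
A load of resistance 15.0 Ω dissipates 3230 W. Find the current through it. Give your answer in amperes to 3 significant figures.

The two known quantities fix the third via I = √(P / R).
I = √(3230 / 15.0) = 14.67 A

14.7 A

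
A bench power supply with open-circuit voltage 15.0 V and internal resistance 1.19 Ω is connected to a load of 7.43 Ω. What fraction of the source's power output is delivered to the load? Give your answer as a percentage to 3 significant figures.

η = P_load/(P_load+P_int) = I²R/(I²R+I²r) = R/(R+r) — the I² cancels for series elements.
η = R / (R + r) = 7.43 / (7.43 + 1.19) = 0.8619

86.2 %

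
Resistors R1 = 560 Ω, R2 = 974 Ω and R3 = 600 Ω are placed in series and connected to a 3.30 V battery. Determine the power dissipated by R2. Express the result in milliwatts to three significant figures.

Series elements share the same current, so find I first, then use P = I²R.
R_total = 560 + 974 + 600 = 2134 Ω
I = V / R_total = 3.30 / 2134 = 0.001546 A
P_R2 = I² × R2 = (0.001546)² × 974 = 0.002329 W

2.33 mW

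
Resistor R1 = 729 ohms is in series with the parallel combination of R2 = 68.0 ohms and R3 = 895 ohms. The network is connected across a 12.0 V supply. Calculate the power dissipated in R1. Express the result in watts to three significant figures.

Replace R2 and R3 with their parallel equivalent so the circuit becomes R1 in series with R_p.
R_p = (68.0×895)/(68.0+895) = 63.20 Ω
R_total = 729 + 63.20 = 792.2 Ω
I = V / R_total = 12.0 / 792.2 = 0.01515 A
The full supply current passes through R1: P = I²R.
P_R1 = (0.01515)² × 729 = 0.1673 W

0.167 W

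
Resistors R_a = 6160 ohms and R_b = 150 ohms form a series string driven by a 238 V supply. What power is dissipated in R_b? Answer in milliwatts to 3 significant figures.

The current is common to all series resistors; compute it, then apply P = I²R for the target.
R_total = 6160 + 150 = 6310 Ω
I = V / R_total = 238 / 6310 = 0.03772 A
P_R_b = I² × R_b = (0.03772)² × 150 = 0.2134 W

213 mW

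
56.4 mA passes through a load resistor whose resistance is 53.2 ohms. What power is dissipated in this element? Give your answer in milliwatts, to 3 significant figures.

169 mW

Knowing I and R, the power is just I²R — no need to find V first.
P = (0.05640 A)² × 53.2 Ω = 0.1692 W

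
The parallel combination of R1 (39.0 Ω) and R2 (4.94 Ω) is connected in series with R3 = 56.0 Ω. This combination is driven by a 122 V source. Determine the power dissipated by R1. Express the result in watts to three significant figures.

2.01 W

First find R_p for the parallel pair, then treat R_p + R3 as a series loop.
R_p = (39.0×4.94)/(39.0+4.94) = 4.385 Ω
R_total = R_p + 56.0 = 4.385 + 56.0 = 60.38 Ω
I = V / R_total = 122 / 60.38 = 2.020 A
Voltage across the parallel pair: V_p = I × R_p = 2.020 × 4.385 = 8.859 V
R1 sits across V_p; its power is V_p²/R.
P_R1 = (8.859)² / 39.0 = 2.012 W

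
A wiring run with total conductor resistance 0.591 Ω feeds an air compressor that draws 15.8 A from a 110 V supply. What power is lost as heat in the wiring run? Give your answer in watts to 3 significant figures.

Line loss is just I²R for the cable — we know both I and R_line directly.
The wiring run carries the full 15.8 A.
P_line = I² R_line = (15.80)² × 0.591 = 147.5 W

148 W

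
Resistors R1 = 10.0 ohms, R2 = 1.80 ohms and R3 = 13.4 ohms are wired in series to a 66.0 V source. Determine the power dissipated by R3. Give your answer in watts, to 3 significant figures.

91.9 W

Series elements share the same current, so find I first, then use P = I²R.
R_total = 10.0 + 1.80 + 13.4 = 25.20 Ω
I = V / R_total = 66.0 / 25.20 = 2.619 A
P_R3 = I² × R3 = (2.619)² × 13.4 = 91.92 W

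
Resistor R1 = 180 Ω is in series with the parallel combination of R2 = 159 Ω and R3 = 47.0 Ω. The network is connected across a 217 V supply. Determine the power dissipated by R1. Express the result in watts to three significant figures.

Collapse R2‖R3 to a single equivalent, reducing the network to two series elements.
R_p = (159×47.0)/(159+47.0) = 36.28 Ω
R_total = 180 + 36.28 = 216.3 Ω
I = V / R_total = 217 / 216.3 = 1.003 A
R1 carries the full series current, so P = I²R.
P_R1 = (1.003)² × 180 = 181.2 W

181 W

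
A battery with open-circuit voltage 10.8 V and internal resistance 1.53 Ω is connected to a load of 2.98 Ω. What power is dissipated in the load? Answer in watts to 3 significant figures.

17.1 W

With r and R in series, I = ε/(r+R); the load dissipates I²R.
I = ε / (r + R) = 10.8 / (1.53 + 2.98) = 2.395 A
P_load = I² R = (2.395)² × 2.98 = 17.09 W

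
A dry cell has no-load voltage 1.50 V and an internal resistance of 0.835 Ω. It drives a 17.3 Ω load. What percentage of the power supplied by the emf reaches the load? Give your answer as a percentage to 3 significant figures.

95.4 %

Both r and R carry the same current, so the power split is just the resistance split: η = R/(R+r).
η = R / (R + r) = 17.3 / (17.3 + 0.835) = 0.9540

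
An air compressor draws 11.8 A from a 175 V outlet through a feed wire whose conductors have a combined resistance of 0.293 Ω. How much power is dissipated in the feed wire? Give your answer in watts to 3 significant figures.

The feed wire is a series resistance carrying the load current; its dissipation is I²R_line.
The feed wire carries the full 11.8 A.
P_line = I² R_line = (11.80)² × 0.293 = 40.80 W

40.8 W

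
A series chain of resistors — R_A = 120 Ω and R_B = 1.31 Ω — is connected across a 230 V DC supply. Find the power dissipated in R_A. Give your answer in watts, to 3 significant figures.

The current is common to all series resistors; compute it, then apply P = I²R for the target.
R_total = 120 + 1.31 = 121.3 Ω
I = V / R_total = 230 / 121.3 = 1.896 A
P_R_A = I² × R_A = (1.896)² × 120 = 431.4 W

431 W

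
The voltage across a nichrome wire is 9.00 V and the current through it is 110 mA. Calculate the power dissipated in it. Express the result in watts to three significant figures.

0.990 W

With V and I both given, power follows immediately from P = V I.
P = 9.00 V × 0.1100 A = 0.9900 W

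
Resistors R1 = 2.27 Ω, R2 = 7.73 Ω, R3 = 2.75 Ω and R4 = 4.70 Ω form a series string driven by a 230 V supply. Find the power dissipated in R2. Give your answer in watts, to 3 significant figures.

Series elements share the same current, so find I first, then use P = I²R.
R_total = 2.27 + 7.73 + 2.75 + 4.70 = 17.45 Ω
I = V / R_total = 230 / 17.45 = 13.18 A
P_R2 = I² × R2 = (13.18)² × 7.73 = 1343 W

1340 W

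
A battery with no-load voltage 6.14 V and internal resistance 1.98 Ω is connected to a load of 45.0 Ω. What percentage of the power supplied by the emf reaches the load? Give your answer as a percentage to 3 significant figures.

η = P_load/(P_load+P_int) = I²R/(I²R+I²r) = R/(R+r) — the I² cancels for series elements.
η = R / (R + r) = 45.0 / (45.0 + 1.98) = 0.9579

95.8 %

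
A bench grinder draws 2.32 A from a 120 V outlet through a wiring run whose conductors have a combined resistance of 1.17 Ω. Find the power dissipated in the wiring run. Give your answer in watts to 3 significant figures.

6.30 W

The wiring run and load are in series, so the same current flows in both; the loss is I²R_line.
The wiring run carries the full 2.32 A.
P_line = I² R_line = (2.320)² × 1.17 = 6.297 W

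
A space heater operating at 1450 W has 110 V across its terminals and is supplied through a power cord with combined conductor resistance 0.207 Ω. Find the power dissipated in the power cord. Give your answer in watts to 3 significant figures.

36.0 W

The power cord is a series resistance carrying the load current; its dissipation is I²R_line.
I = P / V = 1450 / 110 = 13.18 A through the power cord.
P_line = I² R_line = (13.18)² × 0.207 = 35.97 W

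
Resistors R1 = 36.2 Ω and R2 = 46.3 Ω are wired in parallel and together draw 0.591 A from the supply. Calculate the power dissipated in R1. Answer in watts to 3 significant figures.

We need the common branch voltage; get it from I_total × R_eq, then P = V²/R for the branch.
1/R_eq = 1/36.2 + 1/46.3 ⇒ R_eq = 20.32 Ω
V = I_total × R_eq = 0.5910 × 20.32 = 12.01 V
P_R1 = V² / R1 = (12.01)² / 36.2 = 3.982 W

3.98 W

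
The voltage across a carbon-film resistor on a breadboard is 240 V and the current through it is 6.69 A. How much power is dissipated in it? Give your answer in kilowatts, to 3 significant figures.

With V and I both given, power follows immediately from P = V I.
P = 240 V × 6.690 A = 1606 W

1.61 kW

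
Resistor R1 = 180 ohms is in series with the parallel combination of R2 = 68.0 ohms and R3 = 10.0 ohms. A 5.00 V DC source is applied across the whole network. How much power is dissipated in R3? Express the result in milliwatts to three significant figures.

First combine the parallel branches into one equivalent R_p, then R1 + R_p is a series pair.
R_p = (68.0×10.0)/(68.0+10.0) = 8.718 Ω
R_total = 180 + 8.718 = 188.7 Ω
I = V / R_total = 5.00 / 188.7 = 0.02649 A
Voltage across the parallel pair: V_p = I × R_p = 0.02649 × 8.718 = 0.2310 V
With V_p across R3, its power is V_p²/R3.
P_R3 = (0.2310)² / 10.0 = 0.005335 W

5.34 mW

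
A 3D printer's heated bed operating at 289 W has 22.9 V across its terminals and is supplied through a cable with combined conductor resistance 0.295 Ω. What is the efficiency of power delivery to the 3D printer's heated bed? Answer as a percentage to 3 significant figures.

86.0 %

I = P / V = 289 / 22.9 = 12.62 A through the cable.
P_line = I² R_line = (12.62)² × 0.295 = 46.98 W
P_source = P_load + P_line = 289.0 + 46.98 = 336.0 W
η = P_load / P_source = 289.0 / 336.0 = 0.8602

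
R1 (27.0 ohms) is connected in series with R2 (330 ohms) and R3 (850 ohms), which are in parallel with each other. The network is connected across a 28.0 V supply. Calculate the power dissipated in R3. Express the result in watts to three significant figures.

0.744 W

Replace R2 and R3 with their parallel equivalent so the circuit becomes R1 in series with R_p.
R_p = (330×850)/(330+850) = 237.7 Ω
R_total = 27.0 + 237.7 = 264.7 Ω
I = V / R_total = 28.0 / 264.7 = 0.1058 A
Voltage across the parallel pair: V_p = I × R_p = 0.1058 × 237.7 = 25.14 V
With V_p across R3, its power is V_p²/R3.
P_R3 = (25.14)² / 850 = 0.7438 W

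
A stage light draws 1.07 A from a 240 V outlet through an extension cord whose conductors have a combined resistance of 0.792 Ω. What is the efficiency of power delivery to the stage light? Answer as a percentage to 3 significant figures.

The extension cord carries the full 1.07 A.
P_line = I² R_line = (1.070)² × 0.792 = 0.9068 W
P_source = V I = 240 × 1.070 = 256.8 W; P_load = 255.9 W
η = P_load / P_source = 255.9 / 256.8 = 0.9965

99.6 %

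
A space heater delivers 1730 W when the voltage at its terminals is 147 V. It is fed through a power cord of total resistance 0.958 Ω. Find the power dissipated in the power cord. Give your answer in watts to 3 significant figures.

The power cord and load are in series, so the same current flows in both; the loss is I²R_line.
I = P / V = 1730 / 147 = 11.77 A through the power cord.
P_line = I² R_line = (11.77)² × 0.958 = 132.7 W

133 W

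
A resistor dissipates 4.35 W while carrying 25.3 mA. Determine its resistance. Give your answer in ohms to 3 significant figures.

6800 Ω

The two known quantities fix the third via R = P / I².
R = 4.35 / (0.02530)² = 6796 Ω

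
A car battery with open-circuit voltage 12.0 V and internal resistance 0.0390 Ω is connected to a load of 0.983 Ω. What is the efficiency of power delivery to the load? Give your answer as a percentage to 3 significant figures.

96.2 %

Efficiency is P_load / P_total. With a series r and R sharing the same I, P = I²R for each, so η = R/(R+r).
η = R / (R + r) = 0.983 / (0.983 + 0.0390) = 0.9618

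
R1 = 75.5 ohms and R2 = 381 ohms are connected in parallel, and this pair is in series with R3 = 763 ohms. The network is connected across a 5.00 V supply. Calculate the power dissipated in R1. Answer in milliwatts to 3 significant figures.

Collapse the R1‖R2 pair into one equivalent R_p; then R_p and R3 form a series string.
R_p = (75.5×381)/(75.5+381) = 63.01 Ω
R_total = R_p + 763 = 63.01 + 763 = 826.0 Ω
I = V / R_total = 5.00 / 826.0 = 0.006053 A
Voltage across the parallel pair: V_p = I × R_p = 0.006053 × 63.01 = 0.3814 V
R1 sits across V_p; its power is V_p²/R.
P_R1 = (0.3814)² / 75.5 = 0.001927 W

1.93 mW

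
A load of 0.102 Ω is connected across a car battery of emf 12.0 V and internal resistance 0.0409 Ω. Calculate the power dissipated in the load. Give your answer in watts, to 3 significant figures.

Find the circuit current first, then P = I²R for the load (series elements share I).
I = ε / (r + R) = 12.0 / (0.0409 + 0.102) = 83.97 A
P_load = I² R = (83.97)² × 0.102 = 719.3 W

719 W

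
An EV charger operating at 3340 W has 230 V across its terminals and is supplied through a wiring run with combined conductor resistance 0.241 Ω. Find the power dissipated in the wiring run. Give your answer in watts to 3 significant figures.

50.8 W

The wiring run is a series resistance carrying the load current; its dissipation is I²R_line.
I = P / V = 3340 / 230 = 14.52 A through the wiring run.
P_line = I² R_line = (14.52)² × 0.241 = 50.82 W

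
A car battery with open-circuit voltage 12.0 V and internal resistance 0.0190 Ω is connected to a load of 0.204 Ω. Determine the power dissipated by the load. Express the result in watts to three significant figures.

With r and R in series, I = ε/(r+R); the load dissipates I²R.
I = ε / (r + R) = 12.0 / (0.0190 + 0.204) = 53.81 A
P_load = I² R = (53.81)² × 0.204 = 590.7 W

591 W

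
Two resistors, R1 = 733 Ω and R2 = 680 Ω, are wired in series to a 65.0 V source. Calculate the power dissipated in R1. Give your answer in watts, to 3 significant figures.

1.55 W

Every series element carries the same I. Get I from the total resistance, then P = I² × R1.
R_total = 733 + 680 = 1413 Ω
I = V / R_total = 65.0 / 1413 = 0.04600 A
P_R1 = I² × R1 = (0.04600)² × 733 = 1.551 W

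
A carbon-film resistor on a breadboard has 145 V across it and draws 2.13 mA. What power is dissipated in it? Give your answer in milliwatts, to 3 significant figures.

Since both terminal voltage and current are stated, P = V I gives the power in one step.
P = 145 V × 0.002130 A = 0.3089 W

309 mW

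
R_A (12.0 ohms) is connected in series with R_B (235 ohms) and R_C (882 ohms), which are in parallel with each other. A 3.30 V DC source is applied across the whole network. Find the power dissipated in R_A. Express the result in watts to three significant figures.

Replace R_B and R_C with their parallel equivalent so the circuit becomes R_A in series with R_p.
R_p = (235×882)/(235+882) = 185.6 Ω
R_total = 12.0 + 185.6 = 197.6 Ω
I = V / R_total = 3.30 / 197.6 = 0.01670 A
R_A carries the full series current, so P = I²R.
P_R_A = (0.01670)² × 12.0 = 0.003348 W

0.00335 W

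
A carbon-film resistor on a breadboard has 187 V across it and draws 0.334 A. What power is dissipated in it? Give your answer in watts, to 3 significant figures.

Both the voltage across and the current through the element are known, so P = V I applies directly.
P = 187 V × 0.3340 A = 62.46 W

62.5 W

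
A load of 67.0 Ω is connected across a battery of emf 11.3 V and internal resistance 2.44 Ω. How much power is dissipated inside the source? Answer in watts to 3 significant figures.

0.0646 W

The internal resistance carries the same current as the load; P_int = I²r.
I = ε / (r + R) = 11.3 / (2.44 + 67.0) = 0.1627 A
P_int = I² r = (0.1627)² × 2.44 = 0.06461 W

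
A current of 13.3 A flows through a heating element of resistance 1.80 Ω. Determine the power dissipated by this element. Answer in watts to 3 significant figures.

Current and resistance are given, so P = I²R is the direct form.
P = (13.30 A)² × 1.80 Ω = 318.4 W

318 W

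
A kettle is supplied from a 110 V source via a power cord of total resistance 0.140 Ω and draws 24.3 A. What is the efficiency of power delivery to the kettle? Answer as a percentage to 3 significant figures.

96.9 %

The power cord carries the full 24.3 A.
P_line = I² R_line = (24.30)² × 0.140 = 82.67 W
P_source = V I = 110 × 24.30 = 2673 W; P_load = 2590 W
η = P_load / P_source = 2590 / 2673 = 0.9691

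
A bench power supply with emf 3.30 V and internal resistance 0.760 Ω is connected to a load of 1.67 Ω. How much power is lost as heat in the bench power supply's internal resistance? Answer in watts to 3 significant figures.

1.40 W

r is in series with the load, so it carries the full circuit current — the loss in it is I²r.
I = ε / (r + R) = 3.30 / (0.760 + 1.67) = 1.358 A
P_int = I² r = (1.358)² × 0.760 = 1.402 W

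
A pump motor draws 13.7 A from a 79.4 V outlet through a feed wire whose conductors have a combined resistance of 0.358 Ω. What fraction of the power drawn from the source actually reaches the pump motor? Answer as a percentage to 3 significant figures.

The feed wire carries the full 13.7 A.
P_line = I² R_line = (13.70)² × 0.358 = 67.19 W
P_source = V I = 79.4 × 13.70 = 1088 W; P_load = 1021 W
η = P_load / P_source = 1021 / 1088 = 0.9382

93.8 %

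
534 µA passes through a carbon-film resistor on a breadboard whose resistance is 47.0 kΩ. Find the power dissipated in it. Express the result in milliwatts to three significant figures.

13.4 mW

The current through and the resistance of the element are both given; use P = I²R.
P = (0.0005340 A)² × 47000 Ω = 0.01340 W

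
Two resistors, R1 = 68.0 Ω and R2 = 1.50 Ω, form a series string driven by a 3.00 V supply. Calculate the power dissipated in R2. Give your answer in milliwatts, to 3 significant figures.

2.79 mW

The current is common to all series resistors; compute it, then apply P = I²R for the target.
R_total = 68.0 + 1.50 = 69.50 Ω
I = V / R_total = 3.00 / 69.50 = 0.04317 A
P_R2 = I² × R2 = (0.04317)² × 1.50 = 0.002795 W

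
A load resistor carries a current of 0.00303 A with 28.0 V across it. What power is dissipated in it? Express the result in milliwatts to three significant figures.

84.8 mW

V and I are known directly — P = V I, no intermediate step needed.
P = 28.0 V × 0.003030 A = 0.08484 W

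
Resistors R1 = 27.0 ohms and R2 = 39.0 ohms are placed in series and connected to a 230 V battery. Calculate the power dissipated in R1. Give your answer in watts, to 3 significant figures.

328 W

The current is common to all series resistors; compute it, then apply P = I²R for the target.
R_total = 27.0 + 39.0 = 66.00 Ω
I = V / R_total = 230 / 66.00 = 3.485 A
P_R1 = I² × R1 = (3.485)² × 27.0 = 327.9 W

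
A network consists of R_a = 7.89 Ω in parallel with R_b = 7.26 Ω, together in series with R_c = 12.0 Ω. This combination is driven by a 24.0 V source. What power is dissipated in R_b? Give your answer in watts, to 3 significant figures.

4.55 W

Collapse the R_a‖R_b pair into one equivalent R_p; then R_p and R_c form a series string.
R_p = (7.89×7.26)/(7.89+7.26) = 3.781 Ω
R_total = R_p + 12.0 = 3.781 + 12.0 = 15.78 Ω
I = V / R_total = 24.0 / 15.78 = 1.521 A
Voltage across the parallel pair: V_p = I × R_p = 1.521 × 3.781 = 5.750 V
Use P = V²/R for R_b with V = V_p.
P_R_b = (5.750)² / 7.26 = 4.554 W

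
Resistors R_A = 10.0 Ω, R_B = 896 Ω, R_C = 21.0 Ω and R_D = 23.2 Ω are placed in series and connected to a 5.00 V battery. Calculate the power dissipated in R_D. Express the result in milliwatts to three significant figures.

0.642 mW

The current is common to all series resistors; compute it, then apply P = I²R for the target.
R_total = 10.0 + 896 + 21.0 + 23.2 = 950.2 Ω
I = V / R_total = 5.00 / 950.2 = 0.005262 A
P_R_D = I² × R_D = (0.005262)² × 23.2 = 0.0006424 W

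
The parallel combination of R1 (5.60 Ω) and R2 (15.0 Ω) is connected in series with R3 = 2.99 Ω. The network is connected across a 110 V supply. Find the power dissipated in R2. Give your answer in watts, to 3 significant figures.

Collapse the R1‖R2 pair into one equivalent R_p; then R_p and R3 form a series string.
R_p = (5.60×15.0)/(5.60+15.0) = 4.078 Ω
R_total = R_p + 2.99 = 4.078 + 2.99 = 7.068 Ω
I = V / R_total = 110 / 7.068 = 15.56 A
Voltage across the parallel pair: V_p = I × R_p = 15.56 × 4.078 = 63.46 V
R2 has V_p across it, so P = V_p²/R2.
P_R2 = (63.46)² / 15.0 = 268.5 W

269 W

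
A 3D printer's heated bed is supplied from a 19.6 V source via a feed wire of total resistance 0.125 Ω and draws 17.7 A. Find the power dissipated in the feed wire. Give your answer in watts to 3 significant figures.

The feed wire is a series resistance carrying the load current; its dissipation is I²R_line.
The feed wire carries the full 17.7 A.
P_line = I² R_line = (17.70)² × 0.125 = 39.16 W

39.2 W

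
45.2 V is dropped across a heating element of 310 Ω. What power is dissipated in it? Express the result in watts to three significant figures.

6.59 W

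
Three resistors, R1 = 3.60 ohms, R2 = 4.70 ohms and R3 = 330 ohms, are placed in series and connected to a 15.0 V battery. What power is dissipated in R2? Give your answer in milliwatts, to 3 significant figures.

In a series string the same current flows through every resistor — find that current, then P = I²R for the one we want.
R_total = 3.60 + 4.70 + 330 = 338.3 Ω
I = V / R_total = 15.0 / 338.3 = 0.04434 A
P_R2 = I² × R2 = (0.04434)² × 4.70 = 0.009240 W

9.24 mW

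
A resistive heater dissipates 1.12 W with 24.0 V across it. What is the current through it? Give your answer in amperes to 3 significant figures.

0.0467 A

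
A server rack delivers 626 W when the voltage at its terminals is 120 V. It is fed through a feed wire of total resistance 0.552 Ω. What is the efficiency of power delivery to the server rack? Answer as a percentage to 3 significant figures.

I = P / V = 626 / 120 = 5.217 A through the feed wire.
P_line = I² R_line = (5.217)² × 0.552 = 15.02 W
P_source = P_load + P_line = 626.0 + 15.02 = 641.0 W
η = P_load / P_source = 626.0 / 641.0 = 0.9766

97.7 %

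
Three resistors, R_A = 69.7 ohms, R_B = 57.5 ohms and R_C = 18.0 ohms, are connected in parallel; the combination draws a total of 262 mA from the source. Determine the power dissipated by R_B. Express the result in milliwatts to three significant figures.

157 mW

Only the total current is stated, so first find the parallel equivalent to get the voltage across the combination.
1/R_eq = 1/69.7 + 1/57.5 + 1/18.0 ⇒ R_eq = 11.46 Ω
V = I_total × R_eq = 0.2620 × 11.46 = 3.001 V
P_R_B = V² / R_B = (3.001)² / 57.5 = 0.1567 W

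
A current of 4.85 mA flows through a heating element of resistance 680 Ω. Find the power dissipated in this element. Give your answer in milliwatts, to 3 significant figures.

16.0 mW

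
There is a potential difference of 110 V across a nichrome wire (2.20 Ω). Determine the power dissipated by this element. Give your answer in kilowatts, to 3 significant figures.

5.50 kW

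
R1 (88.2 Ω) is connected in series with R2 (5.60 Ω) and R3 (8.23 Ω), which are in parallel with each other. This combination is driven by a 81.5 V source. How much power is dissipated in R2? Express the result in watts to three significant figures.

1.57 W

First combine the parallel branches into one equivalent R_p, then R1 + R_p is a series pair.
R_p = (5.60×8.23)/(5.60+8.23) = 3.332 Ω
R_total = 88.2 + 3.332 = 91.53 Ω
I = V / R_total = 81.5 / 91.53 = 0.8904 A
Voltage across the parallel pair: V_p = I × R_p = 0.8904 × 3.332 = 2.967 V
R2 is across V_p, so use P = V²/R for that branch.
P_R2 = (2.967)² / 5.60 = 1.572 W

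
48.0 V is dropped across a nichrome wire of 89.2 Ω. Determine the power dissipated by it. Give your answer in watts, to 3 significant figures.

25.8 W

With V across and R both known, P = V²/R gives the dissipation directly.
P = (48.0 V)² / 89.2 Ω = 25.83 W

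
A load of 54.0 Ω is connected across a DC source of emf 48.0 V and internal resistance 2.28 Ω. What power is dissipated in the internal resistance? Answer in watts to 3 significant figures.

Internal loss is I²r, with I set by the total series resistance r+R.
I = ε / (r + R) = 48.0 / (2.28 + 54.0) = 0.8529 A
P_int = I² r = (0.8529)² × 2.28 = 1.658 W

1.66 W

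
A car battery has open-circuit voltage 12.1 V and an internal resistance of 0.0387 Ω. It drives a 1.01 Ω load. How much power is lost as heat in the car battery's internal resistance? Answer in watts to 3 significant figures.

The source's internal resistance is just another series element carrying I; its dissipation is I²r.
I = ε / (r + R) = 12.1 / (0.0387 + 1.01) = 11.54 A
P_int = I² r = (11.54)² × 0.0387 = 5.152 W

5.15 W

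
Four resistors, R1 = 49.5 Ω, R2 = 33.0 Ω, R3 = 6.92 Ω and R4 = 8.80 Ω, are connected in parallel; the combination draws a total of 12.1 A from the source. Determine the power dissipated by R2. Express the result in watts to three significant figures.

46.6 W

We need the common branch voltage; get it from I_total × R_eq, then P = V²/R for the branch.
1/R_eq = 1/49.5 + 1/33.0 + 1/6.92 + 1/8.80 ⇒ R_eq = 3.240 Ω
V = I_total × R_eq = 12.10 × 3.240 = 39.20 V
P_R2 = V² / R2 = (39.20)² / 33.0 = 46.57 W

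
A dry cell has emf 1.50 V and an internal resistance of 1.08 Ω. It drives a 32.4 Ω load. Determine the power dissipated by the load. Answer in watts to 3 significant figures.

0.0650 W

Load and internal resistance form a series loop — compute the loop current, then the load power via I²R.
I = ε / (r + R) = 1.50 / (1.08 + 32.4) = 0.04480 A
P_load = I² R = (0.04480)² × 32.4 = 0.06504 W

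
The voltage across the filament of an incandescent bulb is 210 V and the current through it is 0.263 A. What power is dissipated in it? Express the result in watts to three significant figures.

55.2 W

V and I are known directly — P = V I, no intermediate step needed.
P = 210 V × 0.2630 A = 55.23 W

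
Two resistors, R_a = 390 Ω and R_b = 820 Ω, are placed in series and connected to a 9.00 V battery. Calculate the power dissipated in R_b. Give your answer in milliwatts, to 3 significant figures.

Since the resistors are in series they all carry the loop current I = V/R_total; the power in any one is I²R.
R_total = 390 + 820 = 1210 Ω
I = V / R_total = 9.00 / 1210 = 0.007438 A
P_R_b = I² × R_b = (0.007438)² × 820 = 0.04537 W

45.4 mW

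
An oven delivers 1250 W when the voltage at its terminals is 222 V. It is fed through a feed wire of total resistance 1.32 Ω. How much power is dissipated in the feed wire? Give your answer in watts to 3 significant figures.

The feed wire and load are in series, so the same current flows in both; the loss is I²R_line.
I = P / V = 1250 / 222 = 5.631 A through the feed wire.
P_line = I² R_line = (5.631)² × 1.32 = 41.85 W

41.8 W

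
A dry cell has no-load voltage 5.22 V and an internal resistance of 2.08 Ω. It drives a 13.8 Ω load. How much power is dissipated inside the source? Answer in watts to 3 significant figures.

0.225 W

Internal loss is I²r, with I set by the total series resistance r+R.
I = ε / (r + R) = 5.22 / (2.08 + 13.8) = 0.3287 A
P_int = I² r = (0.3287)² × 2.08 = 0.2248 W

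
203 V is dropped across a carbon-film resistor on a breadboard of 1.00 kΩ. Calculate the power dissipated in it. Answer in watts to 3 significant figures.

41.2 W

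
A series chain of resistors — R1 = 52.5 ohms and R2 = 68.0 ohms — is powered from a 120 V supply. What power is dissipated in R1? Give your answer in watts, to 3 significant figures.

52.1 W

Series elements share the same current, so find I first, then use P = I²R.
R_total = 52.5 + 68.0 = 120.5 Ω
I = V / R_total = 120 / 120.5 = 0.9959 A
P_R1 = I² × R1 = (0.9959)² × 52.5 = 52.07 W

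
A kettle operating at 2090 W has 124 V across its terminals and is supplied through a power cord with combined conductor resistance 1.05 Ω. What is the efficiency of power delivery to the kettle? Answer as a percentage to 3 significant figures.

I = P / V = 2090 / 124 = 16.85 A through the power cord.
P_line = I² R_line = (16.85)² × 1.05 = 298.3 W
P_source = P_load + P_line = 2090 + 298.3 = 2388 W
η = P_load / P_source = 2090 / 2388 = 0.8751

87.5 %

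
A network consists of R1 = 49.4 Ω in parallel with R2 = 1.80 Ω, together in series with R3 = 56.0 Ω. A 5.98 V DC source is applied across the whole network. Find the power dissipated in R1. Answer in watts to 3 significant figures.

Combine R1 and R2 into their parallel equivalent first, reducing the network to two series resistors.
R_p = (49.4×1.80)/(49.4+1.80) = 1.737 Ω
R_total = R_p + 56.0 = 1.737 + 56.0 = 57.74 Ω
I = V / R_total = 5.98 / 57.74 = 0.1036 A
Voltage across the parallel pair: V_p = I × R_p = 0.1036 × 1.737 = 0.1799 V
R1 has V_p across it, so P = V_p²/R1.
P_R1 = (0.1799)² / 49.4 = 0.0006550 W

0.000655 W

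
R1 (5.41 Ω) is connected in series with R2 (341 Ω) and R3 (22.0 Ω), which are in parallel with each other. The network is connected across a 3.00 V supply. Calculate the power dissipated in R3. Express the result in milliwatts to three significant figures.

257 mW

Collapse R2‖R3 to a single equivalent, reducing the network to two series elements.
R_p = (341×22.0)/(341+22.0) = 20.67 Ω
R_total = 5.41 + 20.67 = 26.08 Ω
I = V / R_total = 3.00 / 26.08 = 0.1150 A
Voltage across the parallel pair: V_p = I × R_p = 0.1150 × 20.67 = 2.378 V
With V_p across R3, its power is V_p²/R3.
P_R3 = (2.378)² / 22.0 = 0.2570 W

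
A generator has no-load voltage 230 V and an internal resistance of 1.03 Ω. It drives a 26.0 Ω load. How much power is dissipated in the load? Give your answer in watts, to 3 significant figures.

Find the circuit current first, then P = I²R for the load (series elements share I).
I = ε / (r + R) = 230 / (1.03 + 26.0) = 8.509 A
P_load = I² R = (8.509)² × 26.0 = 1883 W

1880 W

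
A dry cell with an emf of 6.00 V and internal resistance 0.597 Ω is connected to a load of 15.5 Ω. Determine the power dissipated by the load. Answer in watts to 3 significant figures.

The internal resistance and the load are in series, so the same I flows through both; get I from ε/(r+R), then I²R for the load.
I = ε / (r + R) = 6.00 / (0.597 + 15.5) = 0.3727 A
P_load = I² R = (0.3727)² × 15.5 = 2.153 W

2.15 W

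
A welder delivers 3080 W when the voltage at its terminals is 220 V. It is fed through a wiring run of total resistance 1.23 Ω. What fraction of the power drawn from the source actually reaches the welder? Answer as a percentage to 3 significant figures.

92.7 %

I = P / V = 3080 / 220 = 14.00 A through the wiring run.
P_line = I² R_line = (14.00)² × 1.23 = 241.1 W
P_source = P_load + P_line = 3080 + 241.1 = 3321 W
η = P_load / P_source = 3080 / 3321 = 0.9274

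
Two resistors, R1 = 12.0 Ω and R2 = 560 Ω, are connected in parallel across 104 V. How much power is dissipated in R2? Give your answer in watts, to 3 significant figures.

19.3 W

R2 sits directly across the source, so P = V²/R with V = 104 V.
P_R2 = V² / R2 = (104)² / 560 Ω = 19.31 W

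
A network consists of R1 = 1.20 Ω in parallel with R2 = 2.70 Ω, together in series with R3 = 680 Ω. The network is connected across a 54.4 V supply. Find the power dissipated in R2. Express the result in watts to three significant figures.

0.00163 W

Combine R1 and R2 into their parallel equivalent first, reducing the network to two series resistors.
R_p = (1.20×2.70)/(1.20+2.70) = 0.8308 Ω
R_total = R_p + 680 = 0.8308 + 680 = 680.8 Ω
I = V / R_total = 54.4 / 680.8 = 0.07990 A
Voltage across the parallel pair: V_p = I × R_p = 0.07990 × 0.8308 = 0.06638 V
R2 sits across V_p; its power is V_p²/R.
P_R2 = (0.06638)² / 2.70 = 0.001632 W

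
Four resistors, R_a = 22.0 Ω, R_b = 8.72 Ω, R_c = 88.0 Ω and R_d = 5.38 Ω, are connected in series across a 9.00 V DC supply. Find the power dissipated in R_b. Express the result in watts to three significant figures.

0.0459 W

Since the resistors are in series they all carry the loop current I = V/R_total; the power in any one is I²R.
R_total = 22.0 + 8.72 + 88.0 + 5.38 = 124.1 Ω
I = V / R_total = 9.00 / 124.1 = 0.07252 A
P_R_b = I² × R_b = (0.07252)² × 8.72 = 0.04586 W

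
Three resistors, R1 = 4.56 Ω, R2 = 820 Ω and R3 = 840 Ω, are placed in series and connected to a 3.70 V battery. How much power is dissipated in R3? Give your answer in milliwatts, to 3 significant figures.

4.15 mW

Every series element carries the same I. Get I from the total resistance, then P = I² × R3.
R_total = 4.56 + 820 + 840 = 1665 Ω
I = V / R_total = 3.70 / 1665 = 0.002223 A
P_R3 = I² × R3 = (0.002223)² × 840 = 0.004150 W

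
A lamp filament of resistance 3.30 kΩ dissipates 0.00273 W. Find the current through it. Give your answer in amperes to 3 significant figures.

0.000910 A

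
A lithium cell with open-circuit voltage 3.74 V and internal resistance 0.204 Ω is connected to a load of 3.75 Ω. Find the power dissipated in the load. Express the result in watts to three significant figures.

3.36 W

With r and R in series, I = ε/(r+R); the load dissipates I²R.
I = ε / (r + R) = 3.74 / (0.204 + 3.75) = 0.9459 A
P_load = I² R = (0.9459)² × 3.75 = 3.355 W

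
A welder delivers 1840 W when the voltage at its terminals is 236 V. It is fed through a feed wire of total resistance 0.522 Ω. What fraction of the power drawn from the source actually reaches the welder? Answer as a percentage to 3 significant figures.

98.3 %

I = P / V = 1840 / 236 = 7.797 A through the feed wire.
P_line = I² R_line = (7.797)² × 0.522 = 31.73 W
P_source = P_load + P_line = 1840 + 31.73 = 1872 W
η = P_load / P_source = 1840 / 1872 = 0.9830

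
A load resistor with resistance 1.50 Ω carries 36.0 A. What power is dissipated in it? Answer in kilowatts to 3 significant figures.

1.94 kW

The current through and the resistance of the element are both given; use P = I²R.
P = (36.00 A)² × 1.50 Ω = 1944 W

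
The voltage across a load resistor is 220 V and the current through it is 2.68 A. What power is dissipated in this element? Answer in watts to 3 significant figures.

590 W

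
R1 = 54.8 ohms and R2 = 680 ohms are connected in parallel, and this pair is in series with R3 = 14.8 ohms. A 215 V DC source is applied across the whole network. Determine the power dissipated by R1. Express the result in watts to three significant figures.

505 W

Reduce the parallel combination to a single R_p; the circuit then becomes R_p in series with the remaining resistor.
R_p = (54.8×680)/(54.8+680) = 50.71 Ω
R_total = R_p + 14.8 = 50.71 + 14.8 = 65.51 Ω
I = V / R_total = 215 / 65.51 = 3.282 A
Voltage across the parallel pair: V_p = I × R_p = 3.282 × 50.71 = 166.4 V
R1 sits across V_p; its power is V_p²/R.
P_R1 = (166.4)² / 54.8 = 505.5 W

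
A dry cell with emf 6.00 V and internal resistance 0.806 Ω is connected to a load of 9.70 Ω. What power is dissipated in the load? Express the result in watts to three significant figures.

3.16 W

The internal resistance and the load are in series, so the same I flows through both; get I from ε/(r+R), then I²R for the load.
I = ε / (r + R) = 6.00 / (0.806 + 9.70) = 0.5711 A
P_load = I² R = (0.5711)² × 9.70 = 3.164 W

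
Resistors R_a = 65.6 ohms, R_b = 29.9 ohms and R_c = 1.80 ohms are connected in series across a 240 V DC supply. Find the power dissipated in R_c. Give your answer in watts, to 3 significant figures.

11.0 W

Series elements share the same current, so find I first, then use P = I²R.
R_total = 65.6 + 29.9 + 1.80 = 97.30 Ω
I = V / R_total = 240 / 97.30 = 2.467 A
P_R_c = I² × R_c = (2.467)² × 1.80 = 10.95 W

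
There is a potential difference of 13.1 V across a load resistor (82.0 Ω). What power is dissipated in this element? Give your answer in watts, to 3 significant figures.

With V across and R both known, P = V²/R gives the dissipation directly.
P = (13.1 V)² / 82.0 Ω = 2.093 W

2.09 W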